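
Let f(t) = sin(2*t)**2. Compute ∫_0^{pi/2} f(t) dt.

Use the identity sin^2(2*t) = (1 - cos(4*t))/2.
An antiderivative is F(t) = t/2 - sin(4*t)/8.
Then F(pi/2) - F(0) = (pi/4) - (0) = pi/4.

pi/4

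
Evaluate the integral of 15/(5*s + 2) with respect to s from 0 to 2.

3*log(2) + 3*log(3)

Let u = 5*s + 2, so du = 5 ds. When s = 0, u = 2; when s = 2, u = 12.
The integral becomes 3·∫ 1/u du from 2 to 12, with antiderivative 3*log(u).
Back in s: F(s) = 3*log(5*s + 2).
Then F(2) - F(0) = (3*log(3) + 6*log(2)) - (log(8)) = 3*log(2) + 3*log(3).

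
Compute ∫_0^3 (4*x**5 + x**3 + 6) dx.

2097/4

By the power rule, an antiderivative is F(x) = 2*x**6/3 + x**4/4 + 6*x.
Then F(3) - F(0) = (2097/4) - (0) = 2097/4.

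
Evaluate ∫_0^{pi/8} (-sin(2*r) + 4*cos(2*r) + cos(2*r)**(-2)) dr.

An antiderivative is F(r) = 2*sin(2*r) + cos(2*r)/2 + tan(2*r)/2.
Then F(pi/8) - F(0) = (1/2 + 5*sqrt(2)/4) - (1/2) = 5*sqrt(2)/4.

5*sqrt(2)/4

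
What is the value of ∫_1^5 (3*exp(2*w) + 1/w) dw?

An antiderivative is F(w) = 3*exp(2*w)/2 + log(w).
Then F(5) - F(1) = (log(5) + 3*exp(10)/2) - (3*exp(2)/2) = -3*exp(2)/2 + log(5) + 3*exp(10)/2.

-3*exp(2)/2 + log(5) + 3*exp(10)/2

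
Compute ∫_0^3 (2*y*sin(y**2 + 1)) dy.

cos(1) - cos(10)

Let u = y**2 + 1, so du = 2*y dy. When y = 0, u = 1; when y = 3, u = 10.
The integral becomes ∫ sin(u) du from 1 to 10, with antiderivative -cos(u).
Back in y: F(y) = -cos(y**2 + 1).
Then F(3) - F(0) = (-cos(10)) - (-cos(1)) = cos(1) - cos(10).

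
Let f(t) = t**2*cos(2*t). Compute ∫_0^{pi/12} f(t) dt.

-1/8 + pi**2/576 + sqrt(3)*pi/48

Integrate by parts twice (u = t^2, dv = cos(2*t) dt).
An antiderivative is F(t) = t**2*sin(2*t)/2 + t*cos(2*t)/2 - sin(2*t)/4.
Then F(pi/12) - F(0) = (-1/8 + pi**2/576 + sqrt(3)*pi/48) - (0) = -1/8 + pi**2/576 + sqrt(3)*pi/48.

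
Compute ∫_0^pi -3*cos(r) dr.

0

An antiderivative is F(r) = -3*sin(r).
Then F(pi) - F(0) = (0) - (0) = 0.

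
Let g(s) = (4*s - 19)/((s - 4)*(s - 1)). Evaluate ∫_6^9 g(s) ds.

-6*log(5) + 16*log(2)

Factor the denominator: s**2 - 5*s + 4 = (s - 1)(s - 4).
Partial fractions: (4*s - 19)/((s - 4)*(s - 1)) = 5/(s - 1) - 1/(s - 4).
An antiderivative is F(s) = -log(s - 4) + 5*log(s - 1).
Then F(9) - F(6) = (-log(5) + 15*log(2)) - (-log(2) + 5*log(5)) = -6*log(5) + 16*log(2).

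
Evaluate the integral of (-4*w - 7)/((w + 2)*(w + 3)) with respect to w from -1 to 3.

-5*log(3) + log(5)

Factor the denominator: w**2 + 5*w + 6 = (w + 3)(w + 2).
Partial fractions: (-4*w - 7)/((w + 2)*(w + 3)) = -5/(w + 3) + 1/(w + 2).
An antiderivative is F(w) = log(w + 2) - 5*log(w + 3).
Then F(3) - F(-1) = (-5*log(3) - 5*log(2) + log(5)) - (-log(32)) = -5*log(3) + log(5).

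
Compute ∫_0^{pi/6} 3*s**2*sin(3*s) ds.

Integrate by parts twice (u = s^2, dv = 3*sin(3*s) ds).
An antiderivative is F(s) = -s**2*cos(3*s) + 2*s*sin(3*s)/3 + 2*cos(3*s)/9.
Then F(pi/6) - F(0) = (pi/9) - (2/9) = -2/9 + pi/9.

-2/9 + pi/9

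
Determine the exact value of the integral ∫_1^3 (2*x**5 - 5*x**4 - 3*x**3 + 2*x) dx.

By the power rule, an antiderivative is F(x) = x**6/3 - x**5 - 3*x**4/4 + x**2.
Then F(3) - F(1) = (-207/4) - (-5/12) = -154/3.

-154/3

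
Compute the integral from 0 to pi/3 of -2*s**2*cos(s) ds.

-2*pi/3 - sqrt(3)*pi**2/9 + 2*sqrt(3)

Integrate by parts twice (u = s^2, dv = -2*cos(s) ds).
An antiderivative is F(s) = -2*s**2*sin(s) - 4*s*cos(s) + 4*sin(s).
Then F(pi/3) - F(0) = (-2*pi/3 - sqrt(3)*pi**2/9 + 2*sqrt(3)) - (0) = -2*pi/3 - sqrt(3)*pi**2/9 + 2*sqrt(3).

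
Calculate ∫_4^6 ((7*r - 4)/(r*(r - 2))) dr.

Factor the denominator: r**2 - 2*r = r(r - 2).
Partial fractions: (7*r - 4)/(r*(r - 2)) = 2/r + 5/(r - 2).
An antiderivative is F(r) = 2*log(r) + 5*log(r - 2).
Then F(6) - F(4) = (2*log(3) + 12*log(2)) - (9*log(2)) = log(72).

log(72)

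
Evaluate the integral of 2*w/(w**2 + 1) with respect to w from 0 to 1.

log(2)

Let u = w**2 + 1, so du = 2*w dw. When w = 0, u = 1; when w = 1, u = 2.
The integral becomes ∫ 1/u du from 1 to 2, with antiderivative log(u).
Back in w: F(w) = log(w**2 + 1).
Then F(1) - F(0) = (log(2)) - (0) = log(2).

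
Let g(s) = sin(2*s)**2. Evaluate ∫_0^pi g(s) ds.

pi/2

Use the identity sin^2(2*s) = (1 - cos(4*s))/2.
An antiderivative is F(s) = s/2 - sin(4*s)/8.
Then F(pi) - F(0) = (pi/2) - (0) = pi/2.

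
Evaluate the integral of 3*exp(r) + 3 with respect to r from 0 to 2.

3 + 3*exp(2)

An antiderivative is F(r) = 3*r + 3*exp(r).
Then F(2) - F(0) = (6 + 3*exp(2)) - (3) = 3 + 3*exp(2).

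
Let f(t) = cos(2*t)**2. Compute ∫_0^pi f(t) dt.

pi/2

Use the identity cos^2(2*t) = (1 + cos(4*t))/2.
An antiderivative is F(t) = t/2 + sin(4*t)/8.
Then F(pi) - F(0) = (pi/2) - (0) = pi/2.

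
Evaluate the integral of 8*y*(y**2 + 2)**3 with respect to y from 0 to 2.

Let u = y**2 + 2, so du = 2*y dy. When y = 0, u = 2; when y = 2, u = 6.
The integral becomes 4·∫ u**3 du from 2 to 6, with antiderivative u**4.
Back in y: F(y) = (y**2 + 2)**4.
Then F(2) - F(0) = (1296) - (16) = 1280.

1280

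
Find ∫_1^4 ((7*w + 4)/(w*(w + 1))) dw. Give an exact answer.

5*log(2) + 3*log(5)

Factor the denominator: w**2 + w = (w + 1)w.
Partial fractions: (7*w + 4)/(w*(w + 1)) = 3/(w + 1) + 4/w.
An antiderivative is F(w) = 4*log(w) + 3*log(w + 1).
Then F(4) - F(1) = (3*log(5) + 8*log(2)) - (log(8)) = 5*log(2) + 3*log(5).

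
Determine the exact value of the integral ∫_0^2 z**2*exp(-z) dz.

Integrate by parts twice (u = z^2, dv = exp(-z) dz).
An antiderivative is F(z) = (-z**2 - 2*z - 2)*exp(-z).
Then F(2) - F(0) = (-10*exp(-2)) - (-2) = 2 - 10*exp(-2).

2 - 10*exp(-2)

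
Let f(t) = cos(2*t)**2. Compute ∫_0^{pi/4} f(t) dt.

pi/8

Use the identity cos^2(2*t) = (1 + cos(4*t))/2.
An antiderivative is F(t) = t/2 + sin(4*t)/8.
Then F(pi/4) - F(0) = (pi/8) - (0) = pi/8.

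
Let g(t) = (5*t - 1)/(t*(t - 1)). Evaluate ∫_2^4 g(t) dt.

log(2) + 4*log(3)

Factor the denominator: t**2 - t = t(t - 1).
Partial fractions: (5*t - 1)/(t*(t - 1)) = 1/t + 4/(t - 1).
An antiderivative is F(t) = log(t) + 4*log(t - 1).
Then F(4) - F(2) = (2*log(2) + 4*log(3)) - (log(2)) = log(2) + 4*log(3).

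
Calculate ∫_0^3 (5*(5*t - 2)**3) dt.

28545/4

Let u = 5*t - 2, so du = 5 dt. When t = 0, u = -2; when t = 3, u = 13.
The integral becomes ∫ u**3 du from -2 to 13, with antiderivative u**4/4.
Back in t: F(t) = (5*t - 2)**4/4.
Then F(3) - F(0) = (28561/4) - (4) = 28545/4.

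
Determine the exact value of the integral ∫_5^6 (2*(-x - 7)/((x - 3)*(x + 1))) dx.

Factor the denominator: x**2 - 2*x - 3 = (x + 1)(x - 3).
Partial fractions: 2*(-x - 7)/((x - 3)*(x + 1)) = 3/(x + 1) - 5/(x - 3).
An antiderivative is F(x) = -5*log(x - 3) + 3*log(x + 1).
Then F(6) - F(5) = (-5*log(3) + 3*log(7)) - (log(27/4)) = -8*log(3) + 2*log(2) + 3*log(7).

-8*log(3) + 2*log(2) + 3*log(7)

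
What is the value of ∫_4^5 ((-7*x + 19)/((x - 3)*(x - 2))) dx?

-5*log(3) + 3*log(2)

Factor the denominator: x**2 - 5*x + 6 = (x - 2)(x - 3).
Partial fractions: (-7*x + 19)/((x - 3)*(x - 2)) = -5/(x - 2) - 2/(x - 3).
An antiderivative is F(x) = -2*log(x - 3) - 5*log(x - 2).
Then F(5) - F(4) = (-5*log(3) - 2*log(2)) - (-log(32)) = -5*log(3) + 3*log(2).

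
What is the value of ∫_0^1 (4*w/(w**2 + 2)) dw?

Let u = w**2 + 2, so du = 2*w dw. When w = 0, u = 2; when w = 1, u = 3.
The integral becomes 2·∫ 1/u du from 2 to 3, with antiderivative 2*log(u).
Back in w: F(w) = 2*log(w**2 + 2).
Then F(1) - F(0) = (log(9)) - (log(4)) = log(9/4).

log(9/4)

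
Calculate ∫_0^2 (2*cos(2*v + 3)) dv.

-sin(3) + sin(7)

Let u = 2*v + 3, so du = 2 dv. When v = 0, u = 3; when v = 2, u = 7.
The integral becomes ∫ cos(u) du from 3 to 7, with antiderivative sin(u).
Back in v: F(v) = sin(2*v + 3).
Then F(2) - F(0) = (sin(7)) - (sin(3)) = -sin(3) + sin(7).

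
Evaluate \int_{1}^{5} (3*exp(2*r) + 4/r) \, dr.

An antiderivative is F(r) = 3*exp(2*r)/2 + 4*log(r).
Then F(5) - F(1) = (4*log(5) + 3*exp(10)/2) - (3*exp(2)/2) = -3*exp(2)/2 + 4*log(5) + 3*exp(10)/2.

-3*exp(2)/2 + 4*log(5) + 3*exp(10)/2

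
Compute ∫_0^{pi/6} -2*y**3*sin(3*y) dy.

Integrate by parts 3 times (u = y^3, dv = -2*sin(3*y) dy).
An antiderivative is F(y) = 2*y**3*cos(3*y)/3 - 2*y**2*sin(3*y)/3 - 4*y*cos(3*y)/9 + 4*sin(3*y)/27.
Then F(pi/6) - F(0) = (4/27 - pi**2/54) - (0) = 4/27 - pi**2/54.

4/27 - pi**2/54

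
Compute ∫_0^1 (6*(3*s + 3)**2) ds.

Let u = 3*s + 3, so du = 3 ds. When s = 0, u = 3; when s = 1, u = 6.
The integral becomes 2·∫ u**2 du from 3 to 6, with antiderivative 2*u**3/3.
Back in s: F(s) = 2*(3*s + 3)**3/3.
Then F(1) - F(0) = (144) - (18) = 126.

126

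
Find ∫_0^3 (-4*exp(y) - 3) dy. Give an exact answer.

An antiderivative is F(y) = -3*y - 4*exp(y).
Then F(3) - F(0) = (-4*exp(3) - 9) - (-4) = -4*exp(3) - 5.

-4*exp(3) - 5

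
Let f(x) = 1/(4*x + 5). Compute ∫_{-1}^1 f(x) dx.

log(3)/2

An antiderivative is F(x) = log(4*x + 5)/4.
Then F(1) - F(-1) = (log(3)/2) - (0) = log(3)/2.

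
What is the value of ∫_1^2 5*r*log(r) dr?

-15/4 + 10*log(2)

Integrate by parts once (u = ln r, dv = 5*r dr).
An antiderivative is F(r) = 5*r**2*(2*log(r) - 1)/4.
Then F(2) - F(1) = (-5 + 10*log(2)) - (-5/4) = -15/4 + 10*log(2).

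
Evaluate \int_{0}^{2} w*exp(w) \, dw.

1 + exp(2)

Integrate by parts once (u = w, dv = exp(w) dw).
An antiderivative is F(w) = (w - 1)*exp(w).
Then F(2) - F(0) = (exp(2)) - (-1) = 1 + exp(2).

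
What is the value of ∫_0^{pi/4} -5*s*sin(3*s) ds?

5*sqrt(2)*(-3*pi - 4)/72

Integrate by parts once (u = s, dv = -5*sin(3*s) ds).
An antiderivative is F(s) = 5*s*cos(3*s)/3 - 5*sin(3*s)/9.
Then F(pi/4) - F(0) = (5*sqrt(2)*(-3*pi - 4)/72) - (0) = 5*sqrt(2)*(-3*pi - 4)/72.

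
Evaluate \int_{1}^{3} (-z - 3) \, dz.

By the power rule, an antiderivative is F(z) = -z**2/2 - 3*z.
Then F(3) - F(1) = (-27/2) - (-7/2) = -10.

-10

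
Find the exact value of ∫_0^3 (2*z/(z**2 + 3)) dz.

Let u = z**2 + 3, so du = 2*z dz. When z = 0, u = 3; when z = 3, u = 12.
The integral becomes ∫ 1/u du from 3 to 12, with antiderivative log(u).
Back in z: F(z) = log(z**2 + 3).
Then F(3) - F(0) = (log(12)) - (log(3)) = log(4).

log(4)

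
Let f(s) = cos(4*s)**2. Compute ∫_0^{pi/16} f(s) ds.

1/16 + pi/32

Use the identity cos^2(4*s) = (1 + cos(8*s))/2.
An antiderivative is F(s) = s/2 + sin(8*s)/16.
Then F(pi/16) - F(0) = (1/16 + pi/32) - (0) = 1/16 + pi/32.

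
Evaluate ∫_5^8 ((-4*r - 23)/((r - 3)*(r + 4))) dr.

-5*log(5) - log(3) + 7*log(2)

Factor the denominator: r**2 + r - 12 = (r + 4)(r - 3).
Partial fractions: (-4*r - 23)/((r - 3)*(r + 4)) = 1/(r + 4) - 5/(r - 3).
An antiderivative is F(r) = -5*log(r - 3) + log(r + 4).
Then F(8) - F(5) = (-5*log(5) + log(3) + 2*log(2)) - (log(9/32)) = -5*log(5) - log(3) + 7*log(2).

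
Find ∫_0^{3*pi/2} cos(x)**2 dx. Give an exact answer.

3*pi/4

Use the identity cos^2(x) = (1 + cos(2*x))/2.
An antiderivative is F(x) = x/2 + sin(2*x)/4.
Then F(3*pi/2) - F(0) = (3*pi/4) - (0) = 3*pi/4.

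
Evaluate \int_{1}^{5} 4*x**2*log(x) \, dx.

-496/9 + 500*log(5)/3

Integrate by parts once (u = ln x, dv = 4*x**2 dx).
An antiderivative is F(x) = 4*x**3*(3*log(x) - 1)/9.
Then F(5) - F(1) = (-500/9 + 500*log(5)/3) - (-4/9) = -496/9 + 500*log(5)/3.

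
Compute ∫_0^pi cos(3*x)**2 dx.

Use the identity cos^2(3*x) = (1 + cos(6*x))/2.
An antiderivative is F(x) = x/2 + sin(6*x)/12.
Then F(pi) - F(0) = (pi/2) - (0) = pi/2.

pi/2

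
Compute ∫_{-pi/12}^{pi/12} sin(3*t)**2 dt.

-1/6 + pi/12

Use the identity sin^2(3*t) = (1 - cos(6*t))/2.
An antiderivative is F(t) = t/2 - sin(6*t)/12.
Then F(pi/12) - F(-pi/12) = (-1/12 + pi/24) - (1/12 - pi/24) = -1/6 + pi/12.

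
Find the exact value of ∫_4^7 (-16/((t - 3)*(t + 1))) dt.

Factor the denominator: t**2 - 2*t - 3 = (t + 1)(t - 3).
Partial fractions: -16/((t - 3)*(t + 1)) = 4/(t + 1) - 4/(t - 3).
An antiderivative is F(t) = -4*log(t - 3) + 4*log(t + 1).
Then F(7) - F(4) = (log(16)) - (4*log(5)) = -4*log(5) + 4*log(2).

-4*log(5) + 4*log(2)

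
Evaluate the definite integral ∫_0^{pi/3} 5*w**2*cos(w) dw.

Integrate by parts twice (u = w^2, dv = 5*cos(w) dw).
An antiderivative is F(w) = 5*w**2*sin(w) + 10*w*cos(w) - 10*sin(w).
Then F(pi/3) - F(0) = (-5*sqrt(3) + 5*sqrt(3)*pi**2/18 + 5*pi/3) - (0) = -5*sqrt(3) + 5*sqrt(3)*pi**2/18 + 5*pi/3.

-5*sqrt(3) + 5*sqrt(3)*pi**2/18 + 5*pi/3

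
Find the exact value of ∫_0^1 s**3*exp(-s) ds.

6 - 16*exp(-1)

Integrate by parts 3 times (u = s^3, dv = exp(-s) ds).
An antiderivative is F(s) = (-s**3 - 3*s**2 - 6*s - 6)*exp(-s).
Then F(1) - F(0) = (-16*exp(-1)) - (-6) = 6 - 16*exp(-1).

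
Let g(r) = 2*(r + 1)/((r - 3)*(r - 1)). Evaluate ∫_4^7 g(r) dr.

Factor the denominator: r**2 - 4*r + 3 = (r - 1)(r - 3).
Partial fractions: 2*(r + 1)/((r - 3)*(r - 1)) = -2/(r - 1) + 4/(r - 3).
An antiderivative is F(r) = 4*log(r - 3) - 2*log(r - 1).
Then F(7) - F(4) = (log(64/9)) - (-log(9)) = log(64).

log(64)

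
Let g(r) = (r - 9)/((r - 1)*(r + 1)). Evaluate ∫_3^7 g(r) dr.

log(32/81)

Factor the denominator: r**2 - 1 = (r + 1)(r - 1).
Partial fractions: (r - 9)/((r - 1)*(r + 1)) = 5/(r + 1) - 4/(r - 1).
An antiderivative is F(r) = -4*log(r - 1) + 5*log(r + 1).
Then F(7) - F(3) = (-4*log(3) + 11*log(2)) - (log(64)) = log(32/81).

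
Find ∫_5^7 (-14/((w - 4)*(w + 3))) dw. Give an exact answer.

-4*log(2) - 2*log(3) + 2*log(5)

Factor the denominator: w**2 - w - 12 = (w + 3)(w - 4).
Partial fractions: -14/((w - 4)*(w + 3)) = 2/(w + 3) - 2/(w - 4).
An antiderivative is F(w) = -2*log(w - 4) + 2*log(w + 3).
Then F(7) - F(5) = (log(100/9)) - (log(64)) = -4*log(2) - 2*log(3) + 2*log(5).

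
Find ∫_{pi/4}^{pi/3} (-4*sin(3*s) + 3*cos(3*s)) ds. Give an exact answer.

An antiderivative is F(s) = sin(3*s) + 4*cos(3*s)/3.
Then F(pi/3) - F(pi/4) = (-4/3) - (-sqrt(2)/6) = -4/3 + sqrt(2)/6.

-4/3 + sqrt(2)/6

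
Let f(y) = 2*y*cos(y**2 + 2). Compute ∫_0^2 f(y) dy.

-sin(2) + sin(6)

Let u = y**2 + 2, so du = 2*y dy. When y = 0, u = 2; when y = 2, u = 6.
The integral becomes ∫ cos(u) du from 2 to 6, with antiderivative sin(u).
Back in y: F(y) = sin(y**2 + 2).
Then F(2) - F(0) = (sin(6)) - (sin(2)) = -sin(2) + sin(6).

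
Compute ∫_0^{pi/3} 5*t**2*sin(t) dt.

Integrate by parts twice (u = t^2, dv = 5*sin(t) dt).
An antiderivative is F(t) = -5*t**2*cos(t) + 10*t*sin(t) + 10*cos(t).
Then F(pi/3) - F(0) = (-5*pi**2/18 + 5 + 5*sqrt(3)*pi/3) - (10) = -5 - 5*pi**2/18 + 5*sqrt(3)*pi/3.

-5 - 5*pi**2/18 + 5*sqrt(3)*pi/3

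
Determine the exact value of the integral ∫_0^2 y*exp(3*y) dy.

Integrate by parts once (u = y, dv = exp(3*y) dy).
An antiderivative is F(y) = (3*y - 1)*exp(3*y)/9.
Then F(2) - F(0) = (5*exp(6)/9) - (-1/9) = 1/9 + 5*exp(6)/9.

1/9 + 5*exp(6)/9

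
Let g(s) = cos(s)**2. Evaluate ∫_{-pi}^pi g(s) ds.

Use the identity cos^2(s) = (1 + cos(2*s))/2.
An antiderivative is F(s) = s/2 + sin(2*s)/4.
Then F(pi) - F(-pi) = (pi/2) - (-pi/2) = pi.

pi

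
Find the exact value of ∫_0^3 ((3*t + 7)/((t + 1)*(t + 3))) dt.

Factor the denominator: t**2 + 4*t + 3 = (t + 3)(t + 1).
Partial fractions: (3*t + 7)/((t + 1)*(t + 3)) = 1/(t + 3) + 2/(t + 1).
An antiderivative is F(t) = 2*log(t + 1) + log(t + 3).
Then F(3) - F(0) = (log(96)) - (log(3)) = log(32).

log(32)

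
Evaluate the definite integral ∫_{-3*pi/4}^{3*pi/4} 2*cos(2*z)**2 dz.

3*pi/2

Use the identity cos^2(2*z) = (1 + cos(4*z))/2.
An antiderivative is F(z) = z + sin(4*z)/4.
Then F(3*pi/4) - F(-3*pi/4) = (3*pi/4) - (-3*pi/4) = 3*pi/2.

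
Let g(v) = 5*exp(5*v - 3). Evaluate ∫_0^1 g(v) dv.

Let u = 5*v - 3, so du = 5 dv. When v = 0, u = -3; when v = 1, u = 2.
The integral becomes ∫ exp(u) du from -3 to 2, with antiderivative exp(u).
Back in v: F(v) = exp(5*v - 3).
Then F(1) - F(0) = (exp(2)) - (exp(-3)) = -(1 - exp(5))*exp(-3).

-(1 - exp(5))*exp(-3)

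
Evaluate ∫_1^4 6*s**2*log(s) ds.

Integrate by parts once (u = ln s, dv = 6*s**2 ds).
An antiderivative is F(s) = 2*s**3*(3*log(s) - 1)/3.
Then F(4) - F(1) = (-128/3 + 256*log(2)) - (-2/3) = -42 + 256*log(2).

-42 + 256*log(2)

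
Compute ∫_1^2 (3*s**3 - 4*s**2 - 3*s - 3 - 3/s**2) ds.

By the power rule, an antiderivative is F(s) = 3*s**4/4 - 4*s**3/3 - 3*s**2/2 - 3*s + 3/s.
Then F(2) - F(1) = (-55/6) - (-25/12) = -85/12.

-85/12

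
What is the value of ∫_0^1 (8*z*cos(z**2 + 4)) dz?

4*sin(5) - 4*sin(4)

Let u = z**2 + 4, so du = 2*z dz. When z = 0, u = 4; when z = 1, u = 5.
The integral becomes 4·∫ cos(u) du from 4 to 5, with antiderivative 4*sin(u).
Back in z: F(z) = 4*sin(z**2 + 4).
Then F(1) - F(0) = (4*sin(5)) - (4*sin(4)) = 4*sin(5) - 4*sin(4).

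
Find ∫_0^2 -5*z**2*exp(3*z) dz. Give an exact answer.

Integrate by parts twice (u = z^2, dv = -5*exp(3*z) dz).
An antiderivative is F(z) = (-45*z**2 + 30*z - 10)*exp(3*z)/27.
Then F(2) - F(0) = (-130*exp(6)/27) - (-10/27) = 10/27 - 130*exp(6)/27.

10/27 - 130*exp(6)/27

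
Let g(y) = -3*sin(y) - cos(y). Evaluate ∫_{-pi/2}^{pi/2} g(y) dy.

-2

An antiderivative is F(y) = -sin(y) + 3*cos(y).
Then F(pi/2) - F(-pi/2) = (-1) - (1) = -2.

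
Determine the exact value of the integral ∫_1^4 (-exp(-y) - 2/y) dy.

-4*log(2) - exp(-1) + exp(-4)

An antiderivative is F(y) = -2*log(y) + exp(-y).
Then F(4) - F(1) = (-4*log(2) + exp(-4)) - (exp(-1)) = -4*log(2) - exp(-1) + exp(-4).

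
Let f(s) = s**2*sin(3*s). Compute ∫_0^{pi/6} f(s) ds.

Integrate by parts twice (u = s^2, dv = sin(3*s) ds).
An antiderivative is F(s) = -s**2*cos(3*s)/3 + 2*s*sin(3*s)/9 + 2*cos(3*s)/27.
Then F(pi/6) - F(0) = (pi/27) - (2/27) = -2/27 + pi/27.

-2/27 + pi/27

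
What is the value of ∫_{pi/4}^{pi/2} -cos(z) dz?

-1 + sqrt(2)/2

An antiderivative is F(z) = -sin(z).
Then F(pi/2) - F(pi/4) = (-1) - (-sqrt(2)/2) = -1 + sqrt(2)/2.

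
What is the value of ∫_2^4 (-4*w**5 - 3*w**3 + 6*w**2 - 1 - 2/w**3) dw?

By the power rule, an antiderivative is F(w) = -2*w**6/3 - 3*w**4/4 + 2*w**3 - w + w**(-2).
Then F(4) - F(2) = (-134333/48) - (-485/12) = -44131/16.

-44131/16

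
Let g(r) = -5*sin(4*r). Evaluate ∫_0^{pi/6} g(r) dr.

-15/8

An antiderivative is F(r) = 5*cos(4*r)/4.
Then F(pi/6) - F(0) = (-5/8) - (5/4) = -15/8.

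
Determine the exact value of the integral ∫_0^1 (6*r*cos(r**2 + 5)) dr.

Let u = r**2 + 5, so du = 2*r dr. When r = 0, u = 5; when r = 1, u = 6.
The integral becomes 3·∫ cos(u) du from 5 to 6, with antiderivative 3*sin(u).
Back in r: F(r) = 3*sin(r**2 + 5).
Then F(1) - F(0) = (3*sin(6)) - (3*sin(5)) = 3*sin(6) - 3*sin(5).

3*sin(6) - 3*sin(5)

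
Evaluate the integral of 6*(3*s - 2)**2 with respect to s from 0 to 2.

Let u = 3*s - 2, so du = 3 ds. When s = 0, u = -2; when s = 2, u = 4.
The integral becomes 2·∫ u**2 du from -2 to 4, with antiderivative 2*u**3/3.
Back in s: F(s) = 2*(3*s - 2)**3/3.
Then F(2) - F(0) = (128/3) - (-16/3) = 48.

48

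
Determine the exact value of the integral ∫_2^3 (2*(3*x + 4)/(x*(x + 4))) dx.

Factor the denominator: x**2 + 4*x = (x + 4)x.
Partial fractions: 2*(3*x + 4)/(x*(x + 4)) = 4/(x + 4) + 2/x.
An antiderivative is F(x) = 2*log(x) + 4*log(x + 4).
Then F(3) - F(2) = (2*log(3) + 4*log(7)) - (6*log(2) + 4*log(3)) = -6*log(2) - 2*log(3) + 4*log(7).

-6*log(2) - 2*log(3) + 4*log(7)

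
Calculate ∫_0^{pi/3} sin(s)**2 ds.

Use the identity sin^2(s) = (1 - cos(2*s))/2.
An antiderivative is F(s) = s/2 - sin(2*s)/4.
Then F(pi/3) - F(0) = (-sqrt(3)/8 + pi/6) - (0) = -sqrt(3)/8 + pi/6.

-sqrt(3)/8 + pi/6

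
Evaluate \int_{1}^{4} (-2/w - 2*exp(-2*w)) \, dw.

An antiderivative is F(w) = -2*log(w) + exp(-2*w).
Then F(4) - F(1) = (-4*log(2) + exp(-8)) - (exp(-2)) = -4*log(2) - exp(-2) + exp(-8).

-4*log(2) - exp(-2) + exp(-8)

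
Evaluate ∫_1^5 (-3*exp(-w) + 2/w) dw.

-3*exp(-1) + 3*exp(-5) + 2*log(5)

An antiderivative is F(w) = 2*log(w) + 3*exp(-w).
Then F(5) - F(1) = (3*exp(-5) + 2*log(5)) - (3*exp(-1)) = -3*exp(-1) + 3*exp(-5) + 2*log(5).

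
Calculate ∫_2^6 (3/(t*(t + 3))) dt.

log(5/3)

Factor the denominator: t**2 + 3*t = (t + 3)t.
Partial fractions: 3/(t*(t + 3)) = -1/(t + 3) + 1/t.
An antiderivative is F(t) = log(t) - log(t + 3).
Then F(6) - F(2) = (log(2/3)) - (log(2/5)) = log(5/3).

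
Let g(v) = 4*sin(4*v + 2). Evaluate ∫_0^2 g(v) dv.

cos(2) - cos(10)

Let u = 4*v + 2, so du = 4 dv. When v = 0, u = 2; when v = 2, u = 10.
The integral becomes ∫ sin(u) du from 2 to 10, with antiderivative -cos(u).
Back in v: F(v) = -cos(4*v + 2).
Then F(2) - F(0) = (-cos(10)) - (-cos(2)) = cos(2) - cos(10).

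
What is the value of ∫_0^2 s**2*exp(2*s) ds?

-1/4 + 5*exp(4)/4

Integrate by parts twice (u = s^2, dv = exp(2*s) ds).
An antiderivative is F(s) = (2*s**2 - 2*s + 1)*exp(2*s)/4.
Then F(2) - F(0) = (5*exp(4)/4) - (1/4) = -1/4 + 5*exp(4)/4.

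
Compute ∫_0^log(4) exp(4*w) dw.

Let u = exp(w), so du = exp(w) dw. When w = 0, u = 1; when w = log(4), u = 4.
The integral becomes ∫ u**3 du from 1 to 4, with antiderivative u**4/4.
Back in w: F(w) = exp(4*w)/4.
Then F(log(4)) - F(0) = (64) - (1/4) = 255/4.

255/4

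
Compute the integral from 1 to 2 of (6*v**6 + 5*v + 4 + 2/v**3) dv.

By the power rule, an antiderivative is F(v) = 6*v**7/7 + 5*v**2/2 + 4*v - 1/v**2.
Then F(2) - F(1) = (3569/28) - (89/14) = 3391/28.

3391/28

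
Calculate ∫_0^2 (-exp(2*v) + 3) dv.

An antiderivative is F(v) = -exp(2*v)/2 + 3*v.
Then F(2) - F(0) = (6 - exp(4)/2) - (-1/2) = 13/2 - exp(4)/2.

13/2 - exp(4)/2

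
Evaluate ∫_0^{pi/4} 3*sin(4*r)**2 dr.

Use the identity sin^2(4*r) = (1 - cos(8*r))/2.
An antiderivative is F(r) = 3*r/2 - 3*sin(8*r)/16.
Then F(pi/4) - F(0) = (3*pi/8) - (0) = 3*pi/8.

3*pi/8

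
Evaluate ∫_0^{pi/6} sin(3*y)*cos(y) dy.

5/16

Use the identity sin(3*y)cos(y) = [sin(4*y) + sin(2*y)]/2.
An antiderivative is F(y) = -cos(2*y)/4 - cos(4*y)/8.
Then F(pi/6) - F(0) = (-1/16) - (-3/8) = 5/16.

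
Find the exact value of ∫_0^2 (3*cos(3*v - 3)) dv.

Let u = 3*v - 3, so du = 3 dv. When v = 0, u = -3; when v = 2, u = 3.
The integral becomes ∫ cos(u) du from -3 to 3, with antiderivative sin(u).
Back in v: F(v) = sin(3*v - 3).
Then F(2) - F(0) = (sin(3)) - (-sin(3)) = 2*sin(3).

2*sin(3)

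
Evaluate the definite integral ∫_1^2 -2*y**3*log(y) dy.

Integrate by parts once (u = ln y, dv = -2*y**3 dy).
An antiderivative is F(y) = -y**4*(4*log(y) - 1)/8.
Then F(2) - F(1) = (2 - 8*log(2)) - (1/8) = 15/8 - 8*log(2).

15/8 - 8*log(2)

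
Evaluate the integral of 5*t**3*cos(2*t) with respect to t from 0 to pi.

Integrate by parts 3 times (u = t^3, dv = 5*cos(2*t) dt).
An antiderivative is F(t) = 5*t**3*sin(2*t)/2 + 15*t**2*cos(2*t)/4 - 15*t*sin(2*t)/4 - 15*cos(2*t)/8.
Then F(pi) - F(0) = (-15/8 + 15*pi**2/4) - (-15/8) = 15*pi**2/4.

15*pi**2/4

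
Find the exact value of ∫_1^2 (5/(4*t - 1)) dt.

An antiderivative is F(t) = 5*log(4*t - 1)/4.
Then F(2) - F(1) = (5*log(7)/4) - (5*log(3)/4) = -5*log(3)/4 + 5*log(7)/4.

-5*log(3)/4 + 5*log(7)/4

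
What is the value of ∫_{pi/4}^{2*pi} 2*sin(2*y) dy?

An antiderivative is F(y) = -cos(2*y).
Then F(2*pi) - F(pi/4) = (-1) - (0) = -1.

-1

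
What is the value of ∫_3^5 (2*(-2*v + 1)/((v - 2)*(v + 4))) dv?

Factor the denominator: v**2 + 2*v - 8 = (v + 4)(v - 2).
Partial fractions: 2*(-2*v + 1)/((v - 2)*(v + 4)) = -3/(v + 4) - 1/(v - 2).
An antiderivative is F(v) = -log(v - 2) - 3*log(v + 4).
Then F(5) - F(3) = (-7*log(3)) - (-3*log(7)) = -7*log(3) + 3*log(7).

-7*log(3) + 3*log(7)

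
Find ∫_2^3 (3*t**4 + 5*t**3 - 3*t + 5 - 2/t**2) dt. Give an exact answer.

By the power rule, an antiderivative is F(t) = 3*t**5/5 + 5*t**4/4 - 3*t**2/2 + 5*t + 2/t.
Then F(3) - F(2) = (14953/60) - (221/5) = 12301/60.

12301/60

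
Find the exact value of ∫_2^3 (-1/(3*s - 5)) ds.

An antiderivative is F(s) = -log(3*s - 5)/3.
Then F(3) - F(2) = (-2*log(2)/3) - (0) = -2*log(2)/3.

-2*log(2)/3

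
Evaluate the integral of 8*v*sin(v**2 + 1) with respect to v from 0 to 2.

Let u = v**2 + 1, so du = 2*v dv. When v = 0, u = 1; when v = 2, u = 5.
The integral becomes 4·∫ sin(u) du from 1 to 5, with antiderivative -4*cos(u).
Back in v: F(v) = -4*cos(v**2 + 1).
Then F(2) - F(0) = (-4*cos(5)) - (-4*cos(1)) = -4*cos(5) + 4*cos(1).

-4*cos(5) + 4*cos(1)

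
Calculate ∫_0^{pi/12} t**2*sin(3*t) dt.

-2/27 - sqrt(2)*pi**2/864 + sqrt(2)*pi/108 + sqrt(2)/27

Integrate by parts twice (u = t^2, dv = sin(3*t) dt).
An antiderivative is F(t) = -t**2*cos(3*t)/3 + 2*t*sin(3*t)/9 + 2*cos(3*t)/27.
Then F(pi/12) - F(0) = (sqrt(2)*(-pi**2 + 8*pi + 32)/864) - (2/27) = -2/27 - sqrt(2)*pi**2/864 + sqrt(2)*pi/108 + sqrt(2)/27.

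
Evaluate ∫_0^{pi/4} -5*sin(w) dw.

An antiderivative is F(w) = 5*cos(w).
Then F(pi/4) - F(0) = (5*sqrt(2)/2) - (5) = -5 + 5*sqrt(2)/2.

-5 + 5*sqrt(2)/2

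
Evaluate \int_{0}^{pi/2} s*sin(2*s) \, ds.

Integrate by parts once (u = s, dv = sin(2*s) ds).
An antiderivative is F(s) = -s*cos(2*s)/2 + sin(2*s)/4.
Then F(pi/2) - F(0) = (pi/4) - (0) = pi/4.

pi/4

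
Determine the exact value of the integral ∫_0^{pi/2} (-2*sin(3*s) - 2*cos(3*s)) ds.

An antiderivative is F(s) = -2*sin(3*s)/3 + 2*cos(3*s)/3.
Then F(pi/2) - F(0) = (2/3) - (2/3) = 0.

0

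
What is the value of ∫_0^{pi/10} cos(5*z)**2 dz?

pi/20

Use the identity cos^2(5*z) = (1 + cos(10*z))/2.
An antiderivative is F(z) = z/2 + sin(10*z)/20.
Then F(pi/10) - F(0) = (pi/20) - (0) = pi/20.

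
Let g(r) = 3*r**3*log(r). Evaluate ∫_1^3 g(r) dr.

-15 + 243*log(3)/4

Integrate by parts once (u = ln r, dv = 3*r**3 dr).
An antiderivative is F(r) = 3*r**4*(4*log(r) - 1)/16.
Then F(3) - F(1) = (-243/16 + 243*log(3)/4) - (-3/16) = -15 + 243*log(3)/4.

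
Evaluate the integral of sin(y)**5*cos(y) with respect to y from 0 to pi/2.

1/6

Let u = sin(y), so du = cos(y) dy. When y = 0, u = 0; when y = pi/2, u = 1.
The integral becomes ∫ u**5 du from 0 to 1, with antiderivative u**6/6.
Back in y: F(y) = sin(y)**6/6.
Then F(pi/2) - F(0) = (1/6) - (0) = 1/6.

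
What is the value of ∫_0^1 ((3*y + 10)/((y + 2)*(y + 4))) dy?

log(45/16)

Factor the denominator: y**2 + 6*y + 8 = (y + 4)(y + 2).
Partial fractions: (3*y + 10)/((y + 2)*(y + 4)) = 1/(y + 4) + 2/(y + 2).
An antiderivative is F(y) = 2*log(y + 2) + log(y + 4).
Then F(1) - F(0) = (log(45)) - (log(16)) = log(45/16).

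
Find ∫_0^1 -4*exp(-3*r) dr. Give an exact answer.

An antiderivative is F(r) = 4*exp(-3*r)/3.
Then F(1) - F(0) = (4*exp(-3)/3) - (4/3) = -4/3 + 4*exp(-3)/3.

-4/3 + 4*exp(-3)/3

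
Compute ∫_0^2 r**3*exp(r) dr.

Integrate by parts 3 times (u = r^3, dv = exp(r) dr).
An antiderivative is F(r) = (r**3 - 3*r**2 + 6*r - 6)*exp(r).
Then F(2) - F(0) = (2*exp(2)) - (-6) = 6 + 2*exp(2).

6 + 2*exp(2)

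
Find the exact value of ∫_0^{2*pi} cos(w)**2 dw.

Use the identity cos^2(w) = (1 + cos(2*w))/2.
An antiderivative is F(w) = w/2 + sin(2*w)/4.
Then F(2*pi) - F(0) = (pi) - (0) = pi.

pi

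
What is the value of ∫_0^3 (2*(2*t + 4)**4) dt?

Let u = 2*t + 4, so du = 2 dt. When t = 0, u = 4; when t = 3, u = 10.
The integral becomes ∫ u**4 du from 4 to 10, with antiderivative u**5/5.
Back in t: F(t) = (2*t + 4)**5/5.
Then F(3) - F(0) = (20000) - (1024/5) = 98976/5.

98976/5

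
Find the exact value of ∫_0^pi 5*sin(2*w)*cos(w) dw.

20/3

Use the identity sin(2*w)cos(w) = [sin(3*w) + sin(w)]/2.
An antiderivative is F(w) = -5*cos(w)/2 - 5*cos(3*w)/6.
Then F(pi) - F(0) = (10/3) - (-10/3) = 20/3.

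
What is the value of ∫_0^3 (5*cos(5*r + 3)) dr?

Let u = 5*r + 3, so du = 5 dr. When r = 0, u = 3; when r = 3, u = 18.
The integral becomes ∫ cos(u) du from 3 to 18, with antiderivative sin(u).
Back in r: F(r) = sin(5*r + 3).
Then F(3) - F(0) = (sin(18)) - (sin(3)) = sin(18) - sin(3).

sin(18) - sin(3)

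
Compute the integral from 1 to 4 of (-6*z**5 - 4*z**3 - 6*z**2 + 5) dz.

By the power rule, an antiderivative is F(z) = -z**6 - z**4 - 2*z**3 + 5*z.
Then F(4) - F(1) = (-4460) - (1) = -4461.

-4461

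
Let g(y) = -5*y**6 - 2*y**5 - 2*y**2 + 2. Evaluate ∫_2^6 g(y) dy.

-4526008/21

By the power rule, an antiderivative is F(y) = -5*y**7/7 - y**6/3 - 2*y**3/3 + 2*y.
Then F(6) - F(2) = (-1509468/7) - (-2396/21) = -4526008/21.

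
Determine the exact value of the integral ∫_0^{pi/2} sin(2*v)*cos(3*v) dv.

Use the identity sin(2*v)cos(3*v) = [sin(5*v) + sin(-v)]/2.
An antiderivative is F(v) = cos(v)/2 - cos(5*v)/10.
Then F(pi/2) - F(0) = (0) - (2/5) = -2/5.

-2/5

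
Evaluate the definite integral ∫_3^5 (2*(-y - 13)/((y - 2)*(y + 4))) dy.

Factor the denominator: y**2 + 2*y - 8 = (y + 4)(y - 2).
Partial fractions: 2*(-y - 13)/((y - 2)*(y + 4)) = 3/(y + 4) - 5/(y - 2).
An antiderivative is F(y) = -5*log(y - 2) + 3*log(y + 4).
Then F(5) - F(3) = (log(3)) - (3*log(7)) = -3*log(7) + log(3).

-3*log(7) + log(3)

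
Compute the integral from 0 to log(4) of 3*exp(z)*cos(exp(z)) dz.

Let u = exp(z), so du = exp(z) dz. When z = 0, u = 1; when z = log(4), u = 4.
The integral becomes 3·∫ cos(u) du from 1 to 4, with antiderivative 3*sin(u).
Back in z: F(z) = 3*sin(exp(z)).
Then F(log(4)) - F(0) = (3*sin(4)) - (3*sin(1)) = -3*sin(1) + 3*sin(4).

-3*sin(1) + 3*sin(4)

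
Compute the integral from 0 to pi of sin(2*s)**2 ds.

Use the identity sin^2(2*s) = (1 - cos(4*s))/2.
An antiderivative is F(s) = s/2 - sin(4*s)/8.
Then F(pi) - F(0) = (pi/2) - (0) = pi/2.

pi/2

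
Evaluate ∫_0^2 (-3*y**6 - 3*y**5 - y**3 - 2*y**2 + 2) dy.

-1936/21

By the power rule, an antiderivative is F(y) = -3*y**7/7 - y**6/2 - y**4/4 - 2*y**3/3 + 2*y.
Then F(2) - F(0) = (-1936/21) - (0) = -1936/21.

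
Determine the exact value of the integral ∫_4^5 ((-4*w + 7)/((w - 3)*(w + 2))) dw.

Factor the denominator: w**2 - w - 6 = (w + 2)(w - 3).
Partial fractions: (-4*w + 7)/((w - 3)*(w + 2)) = -3/(w + 2) - 1/(w - 3).
An antiderivative is F(w) = -log(w - 3) - 3*log(w + 2).
Then F(5) - F(4) = (-3*log(7) - log(2)) - (-3*log(3) - 3*log(2)) = -3*log(7) + 2*log(2) + 3*log(3).

-3*log(7) + 2*log(2) + 3*log(3)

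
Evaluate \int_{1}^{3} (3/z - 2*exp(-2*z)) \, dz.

An antiderivative is F(z) = 3*log(z) + exp(-2*z).
Then F(3) - F(1) = (exp(-6) + 3*log(3)) - (exp(-2)) = -exp(-2) + exp(-6) + 3*log(3).

-exp(-2) + exp(-6) + 3*log(3)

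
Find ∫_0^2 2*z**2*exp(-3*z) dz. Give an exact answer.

4/27 - 100*exp(-6)/27

Integrate by parts twice (u = z^2, dv = 2*exp(-3*z) dz).
An antiderivative is F(z) = (-18*z**2 - 12*z - 4)*exp(-3*z)/27.
Then F(2) - F(0) = (-100*exp(-6)/27) - (-4/27) = 4/27 - 100*exp(-6)/27.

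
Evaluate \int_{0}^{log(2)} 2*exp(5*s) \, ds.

Let u = exp(s), so du = exp(s) ds. When s = 0, u = 1; when s = log(2), u = 2.
The integral becomes 2·∫ u**4 du from 1 to 2, with antiderivative 2*u**5/5.
Back in s: F(s) = 2*exp(5*s)/5.
Then F(log(2)) - F(0) = (64/5) - (2/5) = 62/5.

62/5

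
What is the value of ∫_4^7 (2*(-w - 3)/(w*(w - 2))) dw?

Factor the denominator: w**2 - 2*w = w(w - 2).
Partial fractions: 2*(-w - 3)/(w*(w - 2)) = 3/w - 5/(w - 2).
An antiderivative is F(w) = 3*log(w) - 5*log(w - 2).
Then F(7) - F(4) = (-5*log(5) + 3*log(7)) - (log(2)) = -5*log(5) - log(2) + 3*log(7).

-5*log(5) - log(2) + 3*log(7)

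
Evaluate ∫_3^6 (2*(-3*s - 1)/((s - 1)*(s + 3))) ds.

-4*log(3) - 2*log(5) + 6*log(2)

Factor the denominator: s**2 + 2*s - 3 = (s + 3)(s - 1).
Partial fractions: 2*(-3*s - 1)/((s - 1)*(s + 3)) = -4/(s + 3) - 2/(s - 1).
An antiderivative is F(s) = -2*log(s - 1) - 4*log(s + 3).
Then F(6) - F(3) = (-8*log(3) - 2*log(5)) - (-4*log(3) - 6*log(2)) = -4*log(3) - 2*log(5) + 6*log(2).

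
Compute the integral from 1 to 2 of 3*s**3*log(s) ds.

-45/16 + 12*log(2)

Integrate by parts once (u = ln s, dv = 3*s**3 ds).
An antiderivative is F(s) = 3*s**4*(4*log(s) - 1)/16.
Then F(2) - F(1) = (-3 + 12*log(2)) - (-3/16) = -45/16 + 12*log(2).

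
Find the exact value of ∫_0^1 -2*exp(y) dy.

2 - 2*E

An antiderivative is F(y) = -2*exp(y).
Then F(1) - F(0) = (-2*E) - (-2) = 2 - 2*E.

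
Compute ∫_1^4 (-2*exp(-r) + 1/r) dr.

(-2*exp(3) + 2 + log(4**exp(4)))*exp(-4)

An antiderivative is F(r) = log(r) + 2*exp(-r).
Then F(4) - F(1) = ((2 + log(4**exp(4)))*exp(-4)) - (2*exp(-1)) = (-2*exp(3) + 2 + log(4**exp(4)))*exp(-4).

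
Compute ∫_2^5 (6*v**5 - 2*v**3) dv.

By the power rule, an antiderivative is F(v) = v**6 - v**4/2.
Then F(5) - F(2) = (30625/2) - (56) = 30513/2.

30513/2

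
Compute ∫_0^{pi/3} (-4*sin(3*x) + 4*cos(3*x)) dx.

-8/3

An antiderivative is F(x) = 4*sin(3*x)/3 + 4*cos(3*x)/3.
Then F(pi/3) - F(0) = (-4/3) - (4/3) = -8/3.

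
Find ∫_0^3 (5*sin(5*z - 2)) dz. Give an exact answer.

-cos(13) + cos(2)

Let u = 5*z - 2, so du = 5 dz. When z = 0, u = -2; when z = 3, u = 13.
The integral becomes ∫ sin(u) du from -2 to 13, with antiderivative -cos(u).
Back in z: F(z) = -cos(5*z - 2).
Then F(3) - F(0) = (-cos(13)) - (-cos(2)) = -cos(13) + cos(2).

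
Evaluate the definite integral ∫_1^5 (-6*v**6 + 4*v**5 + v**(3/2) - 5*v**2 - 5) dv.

By the power rule, an antiderivative is F(v) = -6*v**7/7 + 2*v**6/3 + 2*v**(5/2)/5 - 5*v**3/3 - 5*v.
Then F(5) - F(1) = (-1192400/21 + 10*sqrt(5)) - (-226/35) = -5961322/105 + 10*sqrt(5).

-5961322/105 + 10*sqrt(5)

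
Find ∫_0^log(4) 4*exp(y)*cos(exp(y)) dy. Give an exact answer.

Let u = exp(y), so du = exp(y) dy. When y = 0, u = 1; when y = log(4), u = 4.
The integral becomes 4·∫ cos(u) du from 1 to 4, with antiderivative 4*sin(u).
Back in y: F(y) = 4*sin(exp(y)).
Then F(log(4)) - F(0) = (4*sin(4)) - (4*sin(1)) = -4*sin(1) + 4*sin(4).

-4*sin(1) + 4*sin(4)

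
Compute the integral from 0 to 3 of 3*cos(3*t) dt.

Let u = 3*t, so du = 3 dt. When t = 0, u = 0; when t = 3, u = 9.
The integral becomes ∫ cos(u) du from 0 to 9, with antiderivative sin(u).
Back in t: F(t) = sin(3*t).
Then F(3) - F(0) = (sin(9)) - (0) = sin(9).

sin(9)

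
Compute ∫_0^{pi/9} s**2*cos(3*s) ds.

-sqrt(3)/27 + sqrt(3)*pi**2/486 + pi/81

Integrate by parts twice (u = s^2, dv = cos(3*s) ds).
An antiderivative is F(s) = s**2*sin(3*s)/3 + 2*s*cos(3*s)/9 - 2*sin(3*s)/27.
Then F(pi/9) - F(0) = (-sqrt(3)/27 + sqrt(3)*pi**2/486 + pi/81) - (0) = -sqrt(3)/27 + sqrt(3)*pi**2/486 + pi/81.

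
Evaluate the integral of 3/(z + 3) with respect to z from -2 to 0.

An antiderivative is F(z) = 3*log(z + 3).
Then F(0) - F(-2) = (log(27)) - (0) = log(27).

log(27)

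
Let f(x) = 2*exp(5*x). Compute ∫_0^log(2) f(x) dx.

62/5

Let u = exp(x), so du = exp(x) dx. When x = 0, u = 1; when x = log(2), u = 2.
The integral becomes 2·∫ u**4 du from 1 to 2, with antiderivative 2*u**5/5.
Back in x: F(x) = 2*exp(5*x)/5.
Then F(log(2)) - F(0) = (64/5) - (2/5) = 62/5.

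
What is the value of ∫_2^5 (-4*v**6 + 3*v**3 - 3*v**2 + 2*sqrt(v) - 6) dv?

-1238943/28 - 8*sqrt(2)/3 + 20*sqrt(5)/3

By the power rule, an antiderivative is F(v) = -4*v**7/7 + 3*v**4/4 + 4*v**(3/2)/3 - v**3 - 6*v.
Then F(5) - F(2) = (-1241215/28 + 20*sqrt(5)/3) - (-568/7 + 8*sqrt(2)/3) = -1238943/28 - 8*sqrt(2)/3 + 20*sqrt(5)/3.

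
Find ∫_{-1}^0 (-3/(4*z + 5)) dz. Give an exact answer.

-3*log(5)/4

An antiderivative is F(z) = -3*log(4*z + 5)/4.
Then F(0) - F(-1) = (-3*log(5)/4) - (0) = -3*log(5)/4.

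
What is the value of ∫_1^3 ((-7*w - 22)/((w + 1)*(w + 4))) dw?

-2*log(7) - 5*log(2) + 2*log(5)

Factor the denominator: w**2 + 5*w + 4 = (w + 4)(w + 1).
Partial fractions: (-7*w - 22)/((w + 1)*(w + 4)) = -2/(w + 4) - 5/(w + 1).
An antiderivative is F(w) = -5*log(w + 1) - 2*log(w + 4).
Then F(3) - F(1) = (-10*log(2) - 2*log(7)) - (-5*log(2) - 2*log(5)) = -2*log(7) - 5*log(2) + 2*log(5).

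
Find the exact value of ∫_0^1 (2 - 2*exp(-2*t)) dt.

An antiderivative is F(t) = 2*t + exp(-2*t).
Then F(1) - F(0) = (exp(-2) + 2) - (1) = exp(-2) + 1.

exp(-2) + 1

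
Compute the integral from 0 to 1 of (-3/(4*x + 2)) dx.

-3*log(3)/4

An antiderivative is F(x) = -3*log(4*x + 2)/4.
Then F(1) - F(0) = (-3*log(6)/4) - (-3*log(2)/4) = -3*log(3)/4.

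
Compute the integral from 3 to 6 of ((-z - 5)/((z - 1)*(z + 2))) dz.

Factor the denominator: z**2 + z - 2 = (z + 2)(z - 1).
Partial fractions: (-z - 5)/((z - 1)*(z + 2)) = 1/(z + 2) - 2/(z - 1).
An antiderivative is F(z) = -2*log(z - 1) + log(z + 2).
Then F(6) - F(3) = (log(8/25)) - (log(5/4)) = -3*log(5) + 5*log(2).

-3*log(5) + 5*log(2)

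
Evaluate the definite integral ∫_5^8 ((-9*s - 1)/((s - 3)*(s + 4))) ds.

-4*log(5) - 6*log(2) + 5*log(3)

Factor the denominator: s**2 + s - 12 = (s + 4)(s - 3).
Partial fractions: (-9*s - 1)/((s - 3)*(s + 4)) = -5/(s + 4) - 4/(s - 3).
An antiderivative is F(s) = -4*log(s - 3) - 5*log(s + 4).
Then F(8) - F(5) = (-10*log(2) - 4*log(5) - 5*log(3)) - (-10*log(3) - 4*log(2)) = -4*log(5) - 6*log(2) + 5*log(3).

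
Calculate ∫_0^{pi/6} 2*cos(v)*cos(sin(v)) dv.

Let u = sin(v), so du = cos(v) dv. When v = 0, u = 0; when v = pi/6, u = 1/2.
The integral becomes 2·∫ cos(u) du from 0 to 1/2, with antiderivative 2*sin(u).
Back in v: F(v) = 2*sin(sin(v)).
Then F(pi/6) - F(0) = (2*sin(1/2)) - (0) = 2*sin(1/2).

2*sin(1/2)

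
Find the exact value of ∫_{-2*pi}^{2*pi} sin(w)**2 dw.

Use the identity sin^2(w) = (1 - cos(2*w))/2.
An antiderivative is F(w) = w/2 - sin(2*w)/4.
Then F(2*pi) - F(-2*pi) = (pi) - (-pi) = 2*pi.

2*pi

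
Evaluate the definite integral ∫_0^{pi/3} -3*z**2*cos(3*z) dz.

Integrate by parts twice (u = z^2, dv = -3*cos(3*z) dz).
An antiderivative is F(z) = -z**2*sin(3*z) - 2*z*cos(3*z)/3 + 2*sin(3*z)/9.
Then F(pi/3) - F(0) = (2*pi/9) - (0) = 2*pi/9.

2*pi/9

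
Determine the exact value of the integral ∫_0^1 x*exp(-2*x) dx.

Integrate by parts once (u = x, dv = exp(-2*x) dx).
An antiderivative is F(x) = (-2*x - 1)*exp(-2*x)/4.
Then F(1) - F(0) = (-3*exp(-2)/4) - (-1/4) = (-3 + exp(2))*exp(-2)/4.

(-3 + exp(2))*exp(-2)/4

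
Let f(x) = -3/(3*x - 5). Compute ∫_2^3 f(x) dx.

-log(4)

An antiderivative is F(x) = -log(3*x - 5).
Then F(3) - F(2) = (-log(4)) - (0) = -log(4).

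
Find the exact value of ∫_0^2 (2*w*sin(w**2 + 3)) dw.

Let u = w**2 + 3, so du = 2*w dw. When w = 0, u = 3; when w = 2, u = 7.
The integral becomes ∫ sin(u) du from 3 to 7, with antiderivative -cos(u).
Back in w: F(w) = -cos(w**2 + 3).
Then F(2) - F(0) = (-cos(7)) - (-cos(3)) = cos(3) - cos(7).

cos(3) - cos(7)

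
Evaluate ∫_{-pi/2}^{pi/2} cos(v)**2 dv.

Use the identity cos^2(v) = (1 + cos(2*v))/2.
An antiderivative is F(v) = v/2 + sin(2*v)/4.
Then F(pi/2) - F(-pi/2) = (pi/4) - (-pi/4) = pi/2.

pi/2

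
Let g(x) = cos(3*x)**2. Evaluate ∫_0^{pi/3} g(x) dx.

Use the identity cos^2(3*x) = (1 + cos(6*x))/2.
An antiderivative is F(x) = x/2 + sin(6*x)/12.
Then F(pi/3) - F(0) = (pi/6) - (0) = pi/6.

pi/6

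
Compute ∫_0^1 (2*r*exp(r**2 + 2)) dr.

Let u = r**2 + 2, so du = 2*r dr. When r = 0, u = 2; when r = 1, u = 3.
The integral becomes ∫ exp(u) du from 2 to 3, with antiderivative exp(u).
Back in r: F(r) = exp(r**2 + 2).
Then F(1) - F(0) = (exp(3)) - (exp(2)) = -exp(2) + exp(3).

-exp(2) + exp(3)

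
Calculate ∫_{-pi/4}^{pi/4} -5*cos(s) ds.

An antiderivative is F(s) = -5*sin(s).
Then F(pi/4) - F(-pi/4) = (-5*sqrt(2)/2) - (5*sqrt(2)/2) = -5*sqrt(2).

-5*sqrt(2)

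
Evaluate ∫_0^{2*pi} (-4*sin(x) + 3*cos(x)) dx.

0

An antiderivative is F(x) = 3*sin(x) + 4*cos(x).
Then F(2*pi) - F(0) = (4) - (4) = 0.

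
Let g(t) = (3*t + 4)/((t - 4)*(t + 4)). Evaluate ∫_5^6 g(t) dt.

log(40/9)

Factor the denominator: t**2 - 16 = (t + 4)(t - 4).
Partial fractions: (3*t + 4)/((t - 4)*(t + 4)) = 1/(t + 4) + 2/(t - 4).
An antiderivative is F(t) = 2*log(t - 4) + log(t + 4).
Then F(6) - F(5) = (log(40)) - (log(9)) = log(40/9).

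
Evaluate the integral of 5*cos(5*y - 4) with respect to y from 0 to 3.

sin(11) + sin(4)

Let u = 5*y - 4, so du = 5 dy. When y = 0, u = -4; when y = 3, u = 11.
The integral becomes ∫ cos(u) du from -4 to 11, with antiderivative sin(u).
Back in y: F(y) = sin(5*y - 4).
Then F(3) - F(0) = (sin(11)) - (-sin(4)) = sin(11) + sin(4).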